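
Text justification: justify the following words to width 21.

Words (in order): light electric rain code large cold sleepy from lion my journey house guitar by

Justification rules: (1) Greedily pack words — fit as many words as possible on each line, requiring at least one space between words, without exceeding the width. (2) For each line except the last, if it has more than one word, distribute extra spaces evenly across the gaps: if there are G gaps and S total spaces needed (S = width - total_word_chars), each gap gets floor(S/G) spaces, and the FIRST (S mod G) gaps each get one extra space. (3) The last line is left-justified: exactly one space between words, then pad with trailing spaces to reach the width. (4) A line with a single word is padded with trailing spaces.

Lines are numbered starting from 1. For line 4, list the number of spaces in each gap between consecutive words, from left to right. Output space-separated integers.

Answer: 2 1

Derivation:
Line 1: ['light', 'electric', 'rain'] (min_width=19, slack=2)
Line 2: ['code', 'large', 'cold'] (min_width=15, slack=6)
Line 3: ['sleepy', 'from', 'lion', 'my'] (min_width=19, slack=2)
Line 4: ['journey', 'house', 'guitar'] (min_width=20, slack=1)
Line 5: ['by'] (min_width=2, slack=19)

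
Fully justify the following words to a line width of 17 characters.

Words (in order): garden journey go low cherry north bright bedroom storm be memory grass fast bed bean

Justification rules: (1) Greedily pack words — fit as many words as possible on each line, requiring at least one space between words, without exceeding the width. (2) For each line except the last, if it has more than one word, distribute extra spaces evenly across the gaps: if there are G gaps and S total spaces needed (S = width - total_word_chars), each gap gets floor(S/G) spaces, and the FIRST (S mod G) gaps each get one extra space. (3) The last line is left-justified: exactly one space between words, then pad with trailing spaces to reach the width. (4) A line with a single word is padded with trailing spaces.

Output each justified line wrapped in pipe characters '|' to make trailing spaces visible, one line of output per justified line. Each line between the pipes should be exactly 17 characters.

Line 1: ['garden', 'journey', 'go'] (min_width=17, slack=0)
Line 2: ['low', 'cherry', 'north'] (min_width=16, slack=1)
Line 3: ['bright', 'bedroom'] (min_width=14, slack=3)
Line 4: ['storm', 'be', 'memory'] (min_width=15, slack=2)
Line 5: ['grass', 'fast', 'bed'] (min_width=14, slack=3)
Line 6: ['bean'] (min_width=4, slack=13)

Answer: |garden journey go|
|low  cherry north|
|bright    bedroom|
|storm  be  memory|
|grass   fast  bed|
|bean             |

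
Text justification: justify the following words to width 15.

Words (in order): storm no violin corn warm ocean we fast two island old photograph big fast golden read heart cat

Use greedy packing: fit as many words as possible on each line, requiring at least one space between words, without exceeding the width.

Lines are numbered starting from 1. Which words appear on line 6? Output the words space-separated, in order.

Answer: fast golden

Derivation:
Line 1: ['storm', 'no', 'violin'] (min_width=15, slack=0)
Line 2: ['corn', 'warm', 'ocean'] (min_width=15, slack=0)
Line 3: ['we', 'fast', 'two'] (min_width=11, slack=4)
Line 4: ['island', 'old'] (min_width=10, slack=5)
Line 5: ['photograph', 'big'] (min_width=14, slack=1)
Line 6: ['fast', 'golden'] (min_width=11, slack=4)
Line 7: ['read', 'heart', 'cat'] (min_width=14, slack=1)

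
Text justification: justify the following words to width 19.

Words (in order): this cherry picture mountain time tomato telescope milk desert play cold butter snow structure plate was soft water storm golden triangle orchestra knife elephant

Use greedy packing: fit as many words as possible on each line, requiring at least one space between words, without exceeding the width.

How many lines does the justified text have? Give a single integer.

Line 1: ['this', 'cherry', 'picture'] (min_width=19, slack=0)
Line 2: ['mountain', 'time'] (min_width=13, slack=6)
Line 3: ['tomato', 'telescope'] (min_width=16, slack=3)
Line 4: ['milk', 'desert', 'play'] (min_width=16, slack=3)
Line 5: ['cold', 'butter', 'snow'] (min_width=16, slack=3)
Line 6: ['structure', 'plate', 'was'] (min_width=19, slack=0)
Line 7: ['soft', 'water', 'storm'] (min_width=16, slack=3)
Line 8: ['golden', 'triangle'] (min_width=15, slack=4)
Line 9: ['orchestra', 'knife'] (min_width=15, slack=4)
Line 10: ['elephant'] (min_width=8, slack=11)
Total lines: 10

Answer: 10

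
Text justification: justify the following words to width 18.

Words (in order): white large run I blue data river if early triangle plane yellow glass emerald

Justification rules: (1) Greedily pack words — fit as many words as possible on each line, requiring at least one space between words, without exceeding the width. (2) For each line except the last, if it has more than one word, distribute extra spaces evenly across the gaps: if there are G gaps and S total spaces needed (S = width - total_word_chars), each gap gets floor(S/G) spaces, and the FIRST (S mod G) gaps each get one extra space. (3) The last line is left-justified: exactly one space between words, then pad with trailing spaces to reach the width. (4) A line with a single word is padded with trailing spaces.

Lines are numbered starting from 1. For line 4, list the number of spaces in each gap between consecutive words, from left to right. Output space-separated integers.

Line 1: ['white', 'large', 'run', 'I'] (min_width=17, slack=1)
Line 2: ['blue', 'data', 'river', 'if'] (min_width=18, slack=0)
Line 3: ['early', 'triangle'] (min_width=14, slack=4)
Line 4: ['plane', 'yellow', 'glass'] (min_width=18, slack=0)
Line 5: ['emerald'] (min_width=7, slack=11)

Answer: 1 1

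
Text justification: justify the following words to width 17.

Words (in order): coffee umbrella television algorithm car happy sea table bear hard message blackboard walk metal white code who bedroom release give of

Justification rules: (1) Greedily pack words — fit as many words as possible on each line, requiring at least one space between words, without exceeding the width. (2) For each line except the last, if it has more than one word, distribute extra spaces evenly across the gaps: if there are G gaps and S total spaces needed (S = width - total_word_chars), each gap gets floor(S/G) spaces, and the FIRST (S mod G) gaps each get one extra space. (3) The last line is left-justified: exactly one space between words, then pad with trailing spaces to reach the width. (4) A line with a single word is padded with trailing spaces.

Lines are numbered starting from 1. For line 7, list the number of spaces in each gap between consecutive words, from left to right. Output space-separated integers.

Line 1: ['coffee', 'umbrella'] (min_width=15, slack=2)
Line 2: ['television'] (min_width=10, slack=7)
Line 3: ['algorithm', 'car'] (min_width=13, slack=4)
Line 4: ['happy', 'sea', 'table'] (min_width=15, slack=2)
Line 5: ['bear', 'hard', 'message'] (min_width=17, slack=0)
Line 6: ['blackboard', 'walk'] (min_width=15, slack=2)
Line 7: ['metal', 'white', 'code'] (min_width=16, slack=1)
Line 8: ['who', 'bedroom'] (min_width=11, slack=6)
Line 9: ['release', 'give', 'of'] (min_width=15, slack=2)

Answer: 2 1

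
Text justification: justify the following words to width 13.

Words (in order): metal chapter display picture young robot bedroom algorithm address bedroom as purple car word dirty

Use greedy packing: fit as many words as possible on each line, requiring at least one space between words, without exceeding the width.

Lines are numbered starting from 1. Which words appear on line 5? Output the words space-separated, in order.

Answer: algorithm

Derivation:
Line 1: ['metal', 'chapter'] (min_width=13, slack=0)
Line 2: ['display'] (min_width=7, slack=6)
Line 3: ['picture', 'young'] (min_width=13, slack=0)
Line 4: ['robot', 'bedroom'] (min_width=13, slack=0)
Line 5: ['algorithm'] (min_width=9, slack=4)
Line 6: ['address'] (min_width=7, slack=6)
Line 7: ['bedroom', 'as'] (min_width=10, slack=3)
Line 8: ['purple', 'car'] (min_width=10, slack=3)
Line 9: ['word', 'dirty'] (min_width=10, slack=3)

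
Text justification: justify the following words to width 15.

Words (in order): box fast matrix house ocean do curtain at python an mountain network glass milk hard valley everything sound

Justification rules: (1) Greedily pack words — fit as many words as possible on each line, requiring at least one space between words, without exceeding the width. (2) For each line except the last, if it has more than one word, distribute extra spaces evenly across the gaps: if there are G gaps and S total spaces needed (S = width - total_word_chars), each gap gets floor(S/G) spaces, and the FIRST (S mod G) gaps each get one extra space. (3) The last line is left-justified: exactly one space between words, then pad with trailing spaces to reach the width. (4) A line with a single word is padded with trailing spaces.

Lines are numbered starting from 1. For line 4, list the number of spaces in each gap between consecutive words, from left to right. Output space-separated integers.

Answer: 7

Derivation:
Line 1: ['box', 'fast', 'matrix'] (min_width=15, slack=0)
Line 2: ['house', 'ocean', 'do'] (min_width=14, slack=1)
Line 3: ['curtain', 'at'] (min_width=10, slack=5)
Line 4: ['python', 'an'] (min_width=9, slack=6)
Line 5: ['mountain'] (min_width=8, slack=7)
Line 6: ['network', 'glass'] (min_width=13, slack=2)
Line 7: ['milk', 'hard'] (min_width=9, slack=6)
Line 8: ['valley'] (min_width=6, slack=9)
Line 9: ['everything'] (min_width=10, slack=5)
Line 10: ['sound'] (min_width=5, slack=10)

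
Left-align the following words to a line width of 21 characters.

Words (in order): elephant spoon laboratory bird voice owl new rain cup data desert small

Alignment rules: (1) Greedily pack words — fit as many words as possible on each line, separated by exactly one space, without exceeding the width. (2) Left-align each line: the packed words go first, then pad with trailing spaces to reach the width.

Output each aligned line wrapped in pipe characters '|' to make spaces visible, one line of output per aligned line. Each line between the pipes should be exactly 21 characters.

Line 1: ['elephant', 'spoon'] (min_width=14, slack=7)
Line 2: ['laboratory', 'bird', 'voice'] (min_width=21, slack=0)
Line 3: ['owl', 'new', 'rain', 'cup', 'data'] (min_width=21, slack=0)
Line 4: ['desert', 'small'] (min_width=12, slack=9)

Answer: |elephant spoon       |
|laboratory bird voice|
|owl new rain cup data|
|desert small         |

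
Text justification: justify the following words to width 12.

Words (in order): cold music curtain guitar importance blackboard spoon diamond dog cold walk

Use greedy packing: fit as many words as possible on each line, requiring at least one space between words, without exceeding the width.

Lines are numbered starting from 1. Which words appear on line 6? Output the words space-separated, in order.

Answer: spoon

Derivation:
Line 1: ['cold', 'music'] (min_width=10, slack=2)
Line 2: ['curtain'] (min_width=7, slack=5)
Line 3: ['guitar'] (min_width=6, slack=6)
Line 4: ['importance'] (min_width=10, slack=2)
Line 5: ['blackboard'] (min_width=10, slack=2)
Line 6: ['spoon'] (min_width=5, slack=7)
Line 7: ['diamond', 'dog'] (min_width=11, slack=1)
Line 8: ['cold', 'walk'] (min_width=9, slack=3)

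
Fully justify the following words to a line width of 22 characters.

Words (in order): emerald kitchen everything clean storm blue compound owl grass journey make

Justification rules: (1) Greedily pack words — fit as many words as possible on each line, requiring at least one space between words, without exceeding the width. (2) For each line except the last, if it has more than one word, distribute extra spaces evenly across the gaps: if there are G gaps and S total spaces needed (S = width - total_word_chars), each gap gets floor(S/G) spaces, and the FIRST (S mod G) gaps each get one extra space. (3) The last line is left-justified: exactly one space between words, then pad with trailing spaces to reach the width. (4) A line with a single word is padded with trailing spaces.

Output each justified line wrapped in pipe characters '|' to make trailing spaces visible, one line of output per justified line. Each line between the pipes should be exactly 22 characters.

Answer: |emerald        kitchen|
|everything clean storm|
|blue    compound   owl|
|grass journey make    |

Derivation:
Line 1: ['emerald', 'kitchen'] (min_width=15, slack=7)
Line 2: ['everything', 'clean', 'storm'] (min_width=22, slack=0)
Line 3: ['blue', 'compound', 'owl'] (min_width=17, slack=5)
Line 4: ['grass', 'journey', 'make'] (min_width=18, slack=4)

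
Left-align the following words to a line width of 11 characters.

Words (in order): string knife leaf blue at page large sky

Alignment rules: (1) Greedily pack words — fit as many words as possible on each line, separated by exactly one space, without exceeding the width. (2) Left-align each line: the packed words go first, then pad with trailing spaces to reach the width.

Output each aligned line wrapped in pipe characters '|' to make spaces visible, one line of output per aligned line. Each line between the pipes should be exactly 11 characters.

Line 1: ['string'] (min_width=6, slack=5)
Line 2: ['knife', 'leaf'] (min_width=10, slack=1)
Line 3: ['blue', 'at'] (min_width=7, slack=4)
Line 4: ['page', 'large'] (min_width=10, slack=1)
Line 5: ['sky'] (min_width=3, slack=8)

Answer: |string     |
|knife leaf |
|blue at    |
|page large |
|sky        |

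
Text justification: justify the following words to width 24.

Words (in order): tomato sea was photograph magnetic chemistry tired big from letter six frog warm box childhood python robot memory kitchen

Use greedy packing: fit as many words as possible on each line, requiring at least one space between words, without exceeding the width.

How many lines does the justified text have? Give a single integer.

Answer: 6

Derivation:
Line 1: ['tomato', 'sea', 'was'] (min_width=14, slack=10)
Line 2: ['photograph', 'magnetic'] (min_width=19, slack=5)
Line 3: ['chemistry', 'tired', 'big', 'from'] (min_width=24, slack=0)
Line 4: ['letter', 'six', 'frog', 'warm', 'box'] (min_width=24, slack=0)
Line 5: ['childhood', 'python', 'robot'] (min_width=22, slack=2)
Line 6: ['memory', 'kitchen'] (min_width=14, slack=10)
Total lines: 6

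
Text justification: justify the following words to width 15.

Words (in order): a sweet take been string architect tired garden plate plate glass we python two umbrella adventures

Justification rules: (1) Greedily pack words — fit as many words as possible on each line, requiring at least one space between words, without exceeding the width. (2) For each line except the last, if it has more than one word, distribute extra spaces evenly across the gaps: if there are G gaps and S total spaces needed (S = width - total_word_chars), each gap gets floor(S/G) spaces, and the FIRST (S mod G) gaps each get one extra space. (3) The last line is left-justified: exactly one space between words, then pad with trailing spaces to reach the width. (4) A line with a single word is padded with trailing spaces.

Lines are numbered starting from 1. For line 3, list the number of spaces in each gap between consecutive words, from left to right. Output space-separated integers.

Answer: 1

Derivation:
Line 1: ['a', 'sweet', 'take'] (min_width=12, slack=3)
Line 2: ['been', 'string'] (min_width=11, slack=4)
Line 3: ['architect', 'tired'] (min_width=15, slack=0)
Line 4: ['garden', 'plate'] (min_width=12, slack=3)
Line 5: ['plate', 'glass', 'we'] (min_width=14, slack=1)
Line 6: ['python', 'two'] (min_width=10, slack=5)
Line 7: ['umbrella'] (min_width=8, slack=7)
Line 8: ['adventures'] (min_width=10, slack=5)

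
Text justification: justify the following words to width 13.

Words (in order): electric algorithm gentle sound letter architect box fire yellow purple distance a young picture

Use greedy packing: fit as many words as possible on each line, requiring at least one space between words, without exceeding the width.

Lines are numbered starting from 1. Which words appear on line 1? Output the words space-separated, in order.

Answer: electric

Derivation:
Line 1: ['electric'] (min_width=8, slack=5)
Line 2: ['algorithm'] (min_width=9, slack=4)
Line 3: ['gentle', 'sound'] (min_width=12, slack=1)
Line 4: ['letter'] (min_width=6, slack=7)
Line 5: ['architect', 'box'] (min_width=13, slack=0)
Line 6: ['fire', 'yellow'] (min_width=11, slack=2)
Line 7: ['purple'] (min_width=6, slack=7)
Line 8: ['distance', 'a'] (min_width=10, slack=3)
Line 9: ['young', 'picture'] (min_width=13, slack=0)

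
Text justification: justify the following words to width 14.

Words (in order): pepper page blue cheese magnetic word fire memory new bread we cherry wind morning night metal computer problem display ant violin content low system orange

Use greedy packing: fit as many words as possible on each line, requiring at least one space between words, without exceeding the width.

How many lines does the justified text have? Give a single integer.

Answer: 13

Derivation:
Line 1: ['pepper', 'page'] (min_width=11, slack=3)
Line 2: ['blue', 'cheese'] (min_width=11, slack=3)
Line 3: ['magnetic', 'word'] (min_width=13, slack=1)
Line 4: ['fire', 'memory'] (min_width=11, slack=3)
Line 5: ['new', 'bread', 'we'] (min_width=12, slack=2)
Line 6: ['cherry', 'wind'] (min_width=11, slack=3)
Line 7: ['morning', 'night'] (min_width=13, slack=1)
Line 8: ['metal', 'computer'] (min_width=14, slack=0)
Line 9: ['problem'] (min_width=7, slack=7)
Line 10: ['display', 'ant'] (min_width=11, slack=3)
Line 11: ['violin', 'content'] (min_width=14, slack=0)
Line 12: ['low', 'system'] (min_width=10, slack=4)
Line 13: ['orange'] (min_width=6, slack=8)
Total lines: 13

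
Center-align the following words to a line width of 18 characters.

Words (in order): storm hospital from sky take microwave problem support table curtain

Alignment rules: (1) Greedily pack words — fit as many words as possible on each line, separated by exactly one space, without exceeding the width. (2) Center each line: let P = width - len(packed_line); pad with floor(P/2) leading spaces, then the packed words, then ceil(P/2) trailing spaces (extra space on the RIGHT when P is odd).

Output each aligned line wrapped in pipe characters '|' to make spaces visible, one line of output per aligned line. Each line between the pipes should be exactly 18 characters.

Line 1: ['storm', 'hospital'] (min_width=14, slack=4)
Line 2: ['from', 'sky', 'take'] (min_width=13, slack=5)
Line 3: ['microwave', 'problem'] (min_width=17, slack=1)
Line 4: ['support', 'table'] (min_width=13, slack=5)
Line 5: ['curtain'] (min_width=7, slack=11)

Answer: |  storm hospital  |
|  from sky take   |
|microwave problem |
|  support table   |
|     curtain      |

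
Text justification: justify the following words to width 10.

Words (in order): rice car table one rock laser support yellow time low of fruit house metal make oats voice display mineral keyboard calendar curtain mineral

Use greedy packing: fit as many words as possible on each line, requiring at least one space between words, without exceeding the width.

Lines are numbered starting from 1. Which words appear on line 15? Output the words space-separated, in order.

Answer: curtain

Derivation:
Line 1: ['rice', 'car'] (min_width=8, slack=2)
Line 2: ['table', 'one'] (min_width=9, slack=1)
Line 3: ['rock', 'laser'] (min_width=10, slack=0)
Line 4: ['support'] (min_width=7, slack=3)
Line 5: ['yellow'] (min_width=6, slack=4)
Line 6: ['time', 'low'] (min_width=8, slack=2)
Line 7: ['of', 'fruit'] (min_width=8, slack=2)
Line 8: ['house'] (min_width=5, slack=5)
Line 9: ['metal', 'make'] (min_width=10, slack=0)
Line 10: ['oats', 'voice'] (min_width=10, slack=0)
Line 11: ['display'] (min_width=7, slack=3)
Line 12: ['mineral'] (min_width=7, slack=3)
Line 13: ['keyboard'] (min_width=8, slack=2)
Line 14: ['calendar'] (min_width=8, slack=2)
Line 15: ['curtain'] (min_width=7, slack=3)
Line 16: ['mineral'] (min_width=7, slack=3)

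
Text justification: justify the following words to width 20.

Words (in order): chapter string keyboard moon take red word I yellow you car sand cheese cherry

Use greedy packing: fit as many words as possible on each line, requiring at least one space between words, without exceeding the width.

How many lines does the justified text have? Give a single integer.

Answer: 5

Derivation:
Line 1: ['chapter', 'string'] (min_width=14, slack=6)
Line 2: ['keyboard', 'moon', 'take'] (min_width=18, slack=2)
Line 3: ['red', 'word', 'I', 'yellow'] (min_width=17, slack=3)
Line 4: ['you', 'car', 'sand', 'cheese'] (min_width=19, slack=1)
Line 5: ['cherry'] (min_width=6, slack=14)
Total lines: 5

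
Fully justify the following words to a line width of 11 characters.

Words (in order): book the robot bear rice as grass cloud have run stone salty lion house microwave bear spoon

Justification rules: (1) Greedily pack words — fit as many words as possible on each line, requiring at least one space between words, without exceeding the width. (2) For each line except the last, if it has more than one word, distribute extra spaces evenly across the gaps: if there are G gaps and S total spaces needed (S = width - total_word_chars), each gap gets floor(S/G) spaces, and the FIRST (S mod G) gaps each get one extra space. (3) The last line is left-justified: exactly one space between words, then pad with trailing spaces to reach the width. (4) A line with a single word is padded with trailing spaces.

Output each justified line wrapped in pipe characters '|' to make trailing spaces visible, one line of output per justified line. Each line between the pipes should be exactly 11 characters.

Line 1: ['book', 'the'] (min_width=8, slack=3)
Line 2: ['robot', 'bear'] (min_width=10, slack=1)
Line 3: ['rice', 'as'] (min_width=7, slack=4)
Line 4: ['grass', 'cloud'] (min_width=11, slack=0)
Line 5: ['have', 'run'] (min_width=8, slack=3)
Line 6: ['stone', 'salty'] (min_width=11, slack=0)
Line 7: ['lion', 'house'] (min_width=10, slack=1)
Line 8: ['microwave'] (min_width=9, slack=2)
Line 9: ['bear', 'spoon'] (min_width=10, slack=1)

Answer: |book    the|
|robot  bear|
|rice     as|
|grass cloud|
|have    run|
|stone salty|
|lion  house|
|microwave  |
|bear spoon |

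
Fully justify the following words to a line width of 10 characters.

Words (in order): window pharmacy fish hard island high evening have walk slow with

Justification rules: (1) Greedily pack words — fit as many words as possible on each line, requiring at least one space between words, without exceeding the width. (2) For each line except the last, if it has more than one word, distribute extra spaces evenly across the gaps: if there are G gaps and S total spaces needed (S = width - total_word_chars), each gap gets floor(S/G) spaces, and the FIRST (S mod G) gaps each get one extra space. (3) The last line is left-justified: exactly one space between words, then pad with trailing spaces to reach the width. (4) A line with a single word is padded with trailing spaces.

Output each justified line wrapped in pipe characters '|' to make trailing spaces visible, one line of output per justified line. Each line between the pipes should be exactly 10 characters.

Line 1: ['window'] (min_width=6, slack=4)
Line 2: ['pharmacy'] (min_width=8, slack=2)
Line 3: ['fish', 'hard'] (min_width=9, slack=1)
Line 4: ['island'] (min_width=6, slack=4)
Line 5: ['high'] (min_width=4, slack=6)
Line 6: ['evening'] (min_width=7, slack=3)
Line 7: ['have', 'walk'] (min_width=9, slack=1)
Line 8: ['slow', 'with'] (min_width=9, slack=1)

Answer: |window    |
|pharmacy  |
|fish  hard|
|island    |
|high      |
|evening   |
|have  walk|
|slow with |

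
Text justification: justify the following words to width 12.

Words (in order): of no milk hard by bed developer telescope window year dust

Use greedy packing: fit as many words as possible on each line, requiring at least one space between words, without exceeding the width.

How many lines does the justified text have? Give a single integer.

Answer: 6

Derivation:
Line 1: ['of', 'no', 'milk'] (min_width=10, slack=2)
Line 2: ['hard', 'by', 'bed'] (min_width=11, slack=1)
Line 3: ['developer'] (min_width=9, slack=3)
Line 4: ['telescope'] (min_width=9, slack=3)
Line 5: ['window', 'year'] (min_width=11, slack=1)
Line 6: ['dust'] (min_width=4, slack=8)
Total lines: 6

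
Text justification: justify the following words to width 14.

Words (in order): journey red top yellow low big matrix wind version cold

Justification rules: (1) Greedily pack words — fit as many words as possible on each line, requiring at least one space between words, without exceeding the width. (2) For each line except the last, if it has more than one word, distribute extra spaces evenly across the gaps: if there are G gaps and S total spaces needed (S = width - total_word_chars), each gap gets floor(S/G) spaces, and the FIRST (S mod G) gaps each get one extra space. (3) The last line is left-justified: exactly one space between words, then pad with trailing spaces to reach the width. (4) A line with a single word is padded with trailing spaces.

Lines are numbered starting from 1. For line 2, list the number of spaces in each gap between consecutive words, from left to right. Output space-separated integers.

Line 1: ['journey', 'red'] (min_width=11, slack=3)
Line 2: ['top', 'yellow', 'low'] (min_width=14, slack=0)
Line 3: ['big', 'matrix'] (min_width=10, slack=4)
Line 4: ['wind', 'version'] (min_width=12, slack=2)
Line 5: ['cold'] (min_width=4, slack=10)

Answer: 1 1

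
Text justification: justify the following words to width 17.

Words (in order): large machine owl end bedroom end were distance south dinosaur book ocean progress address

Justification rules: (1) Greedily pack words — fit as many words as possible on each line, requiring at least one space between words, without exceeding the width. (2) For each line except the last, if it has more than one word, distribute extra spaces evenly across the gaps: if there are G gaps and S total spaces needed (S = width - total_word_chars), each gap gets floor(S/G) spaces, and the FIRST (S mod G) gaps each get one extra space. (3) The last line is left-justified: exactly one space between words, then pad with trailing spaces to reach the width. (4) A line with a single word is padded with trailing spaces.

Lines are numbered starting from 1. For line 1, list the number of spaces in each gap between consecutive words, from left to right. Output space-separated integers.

Answer: 1 1

Derivation:
Line 1: ['large', 'machine', 'owl'] (min_width=17, slack=0)
Line 2: ['end', 'bedroom', 'end'] (min_width=15, slack=2)
Line 3: ['were', 'distance'] (min_width=13, slack=4)
Line 4: ['south', 'dinosaur'] (min_width=14, slack=3)
Line 5: ['book', 'ocean'] (min_width=10, slack=7)
Line 6: ['progress', 'address'] (min_width=16, slack=1)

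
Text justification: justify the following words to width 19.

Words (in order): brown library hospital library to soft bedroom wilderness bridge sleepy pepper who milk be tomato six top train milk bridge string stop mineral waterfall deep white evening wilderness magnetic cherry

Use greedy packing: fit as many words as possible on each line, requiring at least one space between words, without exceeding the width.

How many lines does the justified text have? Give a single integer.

Answer: 12

Derivation:
Line 1: ['brown', 'library'] (min_width=13, slack=6)
Line 2: ['hospital', 'library', 'to'] (min_width=19, slack=0)
Line 3: ['soft', 'bedroom'] (min_width=12, slack=7)
Line 4: ['wilderness', 'bridge'] (min_width=17, slack=2)
Line 5: ['sleepy', 'pepper', 'who'] (min_width=17, slack=2)
Line 6: ['milk', 'be', 'tomato', 'six'] (min_width=18, slack=1)
Line 7: ['top', 'train', 'milk'] (min_width=14, slack=5)
Line 8: ['bridge', 'string', 'stop'] (min_width=18, slack=1)
Line 9: ['mineral', 'waterfall'] (min_width=17, slack=2)
Line 10: ['deep', 'white', 'evening'] (min_width=18, slack=1)
Line 11: ['wilderness', 'magnetic'] (min_width=19, slack=0)
Line 12: ['cherry'] (min_width=6, slack=13)
Total lines: 12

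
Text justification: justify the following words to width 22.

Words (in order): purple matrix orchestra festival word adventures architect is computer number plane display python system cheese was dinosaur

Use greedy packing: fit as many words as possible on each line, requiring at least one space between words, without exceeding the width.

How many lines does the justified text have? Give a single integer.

Line 1: ['purple', 'matrix'] (min_width=13, slack=9)
Line 2: ['orchestra', 'festival'] (min_width=18, slack=4)
Line 3: ['word', 'adventures'] (min_width=15, slack=7)
Line 4: ['architect', 'is', 'computer'] (min_width=21, slack=1)
Line 5: ['number', 'plane', 'display'] (min_width=20, slack=2)
Line 6: ['python', 'system', 'cheese'] (min_width=20, slack=2)
Line 7: ['was', 'dinosaur'] (min_width=12, slack=10)
Total lines: 7

Answer: 7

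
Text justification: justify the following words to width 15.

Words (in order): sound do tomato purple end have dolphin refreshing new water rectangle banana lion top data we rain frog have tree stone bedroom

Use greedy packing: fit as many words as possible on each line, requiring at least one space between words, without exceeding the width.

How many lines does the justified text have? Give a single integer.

Line 1: ['sound', 'do', 'tomato'] (min_width=15, slack=0)
Line 2: ['purple', 'end', 'have'] (min_width=15, slack=0)
Line 3: ['dolphin'] (min_width=7, slack=8)
Line 4: ['refreshing', 'new'] (min_width=14, slack=1)
Line 5: ['water', 'rectangle'] (min_width=15, slack=0)
Line 6: ['banana', 'lion', 'top'] (min_width=15, slack=0)
Line 7: ['data', 'we', 'rain'] (min_width=12, slack=3)
Line 8: ['frog', 'have', 'tree'] (min_width=14, slack=1)
Line 9: ['stone', 'bedroom'] (min_width=13, slack=2)
Total lines: 9

Answer: 9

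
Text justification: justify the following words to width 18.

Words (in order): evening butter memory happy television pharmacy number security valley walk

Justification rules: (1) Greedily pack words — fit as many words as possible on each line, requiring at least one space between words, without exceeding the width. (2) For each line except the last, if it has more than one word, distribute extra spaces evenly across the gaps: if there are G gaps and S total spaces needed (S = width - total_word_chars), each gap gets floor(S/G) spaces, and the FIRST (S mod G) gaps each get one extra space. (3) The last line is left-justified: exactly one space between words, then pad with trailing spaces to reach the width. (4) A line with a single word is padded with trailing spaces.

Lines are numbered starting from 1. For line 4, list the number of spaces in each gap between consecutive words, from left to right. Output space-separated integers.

Line 1: ['evening', 'butter'] (min_width=14, slack=4)
Line 2: ['memory', 'happy'] (min_width=12, slack=6)
Line 3: ['television'] (min_width=10, slack=8)
Line 4: ['pharmacy', 'number'] (min_width=15, slack=3)
Line 5: ['security', 'valley'] (min_width=15, slack=3)
Line 6: ['walk'] (min_width=4, slack=14)

Answer: 4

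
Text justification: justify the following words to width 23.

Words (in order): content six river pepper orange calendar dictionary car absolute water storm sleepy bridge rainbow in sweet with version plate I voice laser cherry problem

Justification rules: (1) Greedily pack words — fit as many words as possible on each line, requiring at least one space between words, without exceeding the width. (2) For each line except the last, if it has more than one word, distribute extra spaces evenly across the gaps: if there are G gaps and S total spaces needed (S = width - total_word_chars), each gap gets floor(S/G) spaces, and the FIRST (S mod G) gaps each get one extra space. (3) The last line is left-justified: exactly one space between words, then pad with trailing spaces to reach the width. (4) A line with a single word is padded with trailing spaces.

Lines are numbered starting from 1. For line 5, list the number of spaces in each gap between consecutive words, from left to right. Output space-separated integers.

Answer: 1 1 1

Derivation:
Line 1: ['content', 'six', 'river'] (min_width=17, slack=6)
Line 2: ['pepper', 'orange', 'calendar'] (min_width=22, slack=1)
Line 3: ['dictionary', 'car', 'absolute'] (min_width=23, slack=0)
Line 4: ['water', 'storm', 'sleepy'] (min_width=18, slack=5)
Line 5: ['bridge', 'rainbow', 'in', 'sweet'] (min_width=23, slack=0)
Line 6: ['with', 'version', 'plate', 'I'] (min_width=20, slack=3)
Line 7: ['voice', 'laser', 'cherry'] (min_width=18, slack=5)
Line 8: ['problem'] (min_width=7, slack=16)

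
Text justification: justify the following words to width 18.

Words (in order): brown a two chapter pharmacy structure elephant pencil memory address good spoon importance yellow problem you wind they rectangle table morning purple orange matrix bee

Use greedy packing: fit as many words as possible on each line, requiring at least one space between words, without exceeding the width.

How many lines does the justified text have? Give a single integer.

Answer: 11

Derivation:
Line 1: ['brown', 'a', 'two'] (min_width=11, slack=7)
Line 2: ['chapter', 'pharmacy'] (min_width=16, slack=2)
Line 3: ['structure', 'elephant'] (min_width=18, slack=0)
Line 4: ['pencil', 'memory'] (min_width=13, slack=5)
Line 5: ['address', 'good', 'spoon'] (min_width=18, slack=0)
Line 6: ['importance', 'yellow'] (min_width=17, slack=1)
Line 7: ['problem', 'you', 'wind'] (min_width=16, slack=2)
Line 8: ['they', 'rectangle'] (min_width=14, slack=4)
Line 9: ['table', 'morning'] (min_width=13, slack=5)
Line 10: ['purple', 'orange'] (min_width=13, slack=5)
Line 11: ['matrix', 'bee'] (min_width=10, slack=8)
Total lines: 11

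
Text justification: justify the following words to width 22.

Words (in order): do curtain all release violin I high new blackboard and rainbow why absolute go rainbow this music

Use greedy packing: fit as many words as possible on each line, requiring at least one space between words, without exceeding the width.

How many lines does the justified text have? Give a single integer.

Line 1: ['do', 'curtain', 'all', 'release'] (min_width=22, slack=0)
Line 2: ['violin', 'I', 'high', 'new'] (min_width=17, slack=5)
Line 3: ['blackboard', 'and', 'rainbow'] (min_width=22, slack=0)
Line 4: ['why', 'absolute', 'go'] (min_width=15, slack=7)
Line 5: ['rainbow', 'this', 'music'] (min_width=18, slack=4)
Total lines: 5

Answer: 5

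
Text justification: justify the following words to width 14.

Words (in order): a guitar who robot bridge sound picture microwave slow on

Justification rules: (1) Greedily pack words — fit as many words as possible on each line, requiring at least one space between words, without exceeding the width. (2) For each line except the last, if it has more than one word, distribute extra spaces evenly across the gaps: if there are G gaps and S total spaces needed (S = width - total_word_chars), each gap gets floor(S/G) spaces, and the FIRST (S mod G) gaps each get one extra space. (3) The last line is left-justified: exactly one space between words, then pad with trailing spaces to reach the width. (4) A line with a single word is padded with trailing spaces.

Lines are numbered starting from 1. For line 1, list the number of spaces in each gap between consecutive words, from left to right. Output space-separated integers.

Answer: 2 2

Derivation:
Line 1: ['a', 'guitar', 'who'] (min_width=12, slack=2)
Line 2: ['robot', 'bridge'] (min_width=12, slack=2)
Line 3: ['sound', 'picture'] (min_width=13, slack=1)
Line 4: ['microwave', 'slow'] (min_width=14, slack=0)
Line 5: ['on'] (min_width=2, slack=12)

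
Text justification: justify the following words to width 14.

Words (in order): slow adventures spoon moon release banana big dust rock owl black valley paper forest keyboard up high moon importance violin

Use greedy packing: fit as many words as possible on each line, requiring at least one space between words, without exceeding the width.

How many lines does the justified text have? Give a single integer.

Line 1: ['slow'] (min_width=4, slack=10)
Line 2: ['adventures'] (min_width=10, slack=4)
Line 3: ['spoon', 'moon'] (min_width=10, slack=4)
Line 4: ['release', 'banana'] (min_width=14, slack=0)
Line 5: ['big', 'dust', 'rock'] (min_width=13, slack=1)
Line 6: ['owl', 'black'] (min_width=9, slack=5)
Line 7: ['valley', 'paper'] (min_width=12, slack=2)
Line 8: ['forest'] (min_width=6, slack=8)
Line 9: ['keyboard', 'up'] (min_width=11, slack=3)
Line 10: ['high', 'moon'] (min_width=9, slack=5)
Line 11: ['importance'] (min_width=10, slack=4)
Line 12: ['violin'] (min_width=6, slack=8)
Total lines: 12

Answer: 12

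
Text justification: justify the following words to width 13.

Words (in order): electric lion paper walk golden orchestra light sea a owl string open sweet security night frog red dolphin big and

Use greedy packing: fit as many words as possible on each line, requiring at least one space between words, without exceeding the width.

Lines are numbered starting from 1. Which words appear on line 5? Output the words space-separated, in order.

Answer: light sea a

Derivation:
Line 1: ['electric', 'lion'] (min_width=13, slack=0)
Line 2: ['paper', 'walk'] (min_width=10, slack=3)
Line 3: ['golden'] (min_width=6, slack=7)
Line 4: ['orchestra'] (min_width=9, slack=4)
Line 5: ['light', 'sea', 'a'] (min_width=11, slack=2)
Line 6: ['owl', 'string'] (min_width=10, slack=3)
Line 7: ['open', 'sweet'] (min_width=10, slack=3)
Line 8: ['security'] (min_width=8, slack=5)
Line 9: ['night', 'frog'] (min_width=10, slack=3)
Line 10: ['red', 'dolphin'] (min_width=11, slack=2)
Line 11: ['big', 'and'] (min_width=7, slack=6)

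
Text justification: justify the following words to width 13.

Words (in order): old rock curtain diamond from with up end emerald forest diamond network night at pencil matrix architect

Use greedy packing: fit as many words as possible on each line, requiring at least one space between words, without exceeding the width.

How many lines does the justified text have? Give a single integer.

Answer: 11

Derivation:
Line 1: ['old', 'rock'] (min_width=8, slack=5)
Line 2: ['curtain'] (min_width=7, slack=6)
Line 3: ['diamond', 'from'] (min_width=12, slack=1)
Line 4: ['with', 'up', 'end'] (min_width=11, slack=2)
Line 5: ['emerald'] (min_width=7, slack=6)
Line 6: ['forest'] (min_width=6, slack=7)
Line 7: ['diamond'] (min_width=7, slack=6)
Line 8: ['network', 'night'] (min_width=13, slack=0)
Line 9: ['at', 'pencil'] (min_width=9, slack=4)
Line 10: ['matrix'] (min_width=6, slack=7)
Line 11: ['architect'] (min_width=9, slack=4)
Total lines: 11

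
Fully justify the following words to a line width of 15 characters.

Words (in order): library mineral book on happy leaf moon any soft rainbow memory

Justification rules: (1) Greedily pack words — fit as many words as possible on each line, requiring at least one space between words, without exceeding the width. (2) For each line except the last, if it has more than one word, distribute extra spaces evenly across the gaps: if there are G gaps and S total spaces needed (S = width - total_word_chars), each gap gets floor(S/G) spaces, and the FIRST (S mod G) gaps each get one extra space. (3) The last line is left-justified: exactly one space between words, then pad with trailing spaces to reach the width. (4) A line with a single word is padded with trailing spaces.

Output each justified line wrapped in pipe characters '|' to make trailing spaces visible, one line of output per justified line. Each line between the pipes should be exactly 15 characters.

Answer: |library mineral|
|book  on  happy|
|leaf  moon  any|
|soft    rainbow|
|memory         |

Derivation:
Line 1: ['library', 'mineral'] (min_width=15, slack=0)
Line 2: ['book', 'on', 'happy'] (min_width=13, slack=2)
Line 3: ['leaf', 'moon', 'any'] (min_width=13, slack=2)
Line 4: ['soft', 'rainbow'] (min_width=12, slack=3)
Line 5: ['memory'] (min_width=6, slack=9)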